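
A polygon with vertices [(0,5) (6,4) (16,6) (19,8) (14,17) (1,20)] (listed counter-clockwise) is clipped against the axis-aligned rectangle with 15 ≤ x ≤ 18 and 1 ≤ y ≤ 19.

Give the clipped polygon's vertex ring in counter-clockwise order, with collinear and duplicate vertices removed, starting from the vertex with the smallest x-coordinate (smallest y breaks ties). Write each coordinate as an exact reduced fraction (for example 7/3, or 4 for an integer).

1. After x ≥ 15: [(15,29/5) (16,6) (19,8) (15,76/5)]
2. After x ≤ 18: [(15,29/5) (16,6) (18,22/3) (18,49/5) (15,76/5)]
3. After y ≥ 1: [(15,29/5) (16,6) (18,22/3) (18,49/5) (15,76/5)]
4. After y ≤ 19: [(15,29/5) (16,6) (18,22/3) (18,49/5) (15,76/5)]
5. Canonical ring: [(15,29/5) (16,6) (18,22/3) (18,49/5) (15,76/5)]

Clipped polygon: [(15,29/5) (16,6) (18,22/3) (18,49/5) (15,76/5)]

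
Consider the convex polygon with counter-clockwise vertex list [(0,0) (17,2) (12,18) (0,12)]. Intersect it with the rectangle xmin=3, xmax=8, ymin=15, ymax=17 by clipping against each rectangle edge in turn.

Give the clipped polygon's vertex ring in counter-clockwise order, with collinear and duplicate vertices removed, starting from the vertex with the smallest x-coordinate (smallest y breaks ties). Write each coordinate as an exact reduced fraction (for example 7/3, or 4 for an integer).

Clipped polygon: [(6,15) (8,15) (8,16)]

1. After x ≥ 3: [(3,6/17) (17,2) (12,18) (3,27/2)]
2. After x ≤ 8: [(3,6/17) (8,16/17) (8,16) (3,27/2)]
3. After y ≥ 15: [(8,15) (8,16) (6,15)]
4. After y ≤ 17: [(8,15) (8,16) (6,15)]
5. Canonical ring: [(6,15) (8,15) (8,16)]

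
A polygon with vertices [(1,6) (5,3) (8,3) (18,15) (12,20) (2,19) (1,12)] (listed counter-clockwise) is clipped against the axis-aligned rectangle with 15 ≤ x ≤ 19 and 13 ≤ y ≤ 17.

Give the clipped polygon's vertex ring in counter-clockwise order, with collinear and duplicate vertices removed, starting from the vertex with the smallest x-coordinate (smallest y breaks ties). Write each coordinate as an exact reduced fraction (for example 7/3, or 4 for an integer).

1. After x ≥ 15: [(15,57/5) (18,15) (15,35/2)]
2. After x ≤ 19: [(15,57/5) (18,15) (15,35/2)]
3. After y ≥ 13: [(15,13) (49/3,13) (18,15) (15,35/2)]
4. After y ≤ 17: [(15,17) (15,13) (49/3,13) (18,15) (78/5,17)]
5. Canonical ring: [(15,13) (49/3,13) (18,15) (78/5,17) (15,17)]

Clipped polygon: [(15,13) (49/3,13) (18,15) (78/5,17) (15,17)]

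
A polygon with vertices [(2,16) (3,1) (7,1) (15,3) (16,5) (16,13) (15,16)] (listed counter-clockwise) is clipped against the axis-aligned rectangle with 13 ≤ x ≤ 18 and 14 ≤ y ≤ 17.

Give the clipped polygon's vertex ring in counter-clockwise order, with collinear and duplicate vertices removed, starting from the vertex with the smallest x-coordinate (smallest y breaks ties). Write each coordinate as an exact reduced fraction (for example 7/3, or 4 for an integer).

Clipped polygon: [(13,14) (47/3,14) (15,16) (13,16)]

1. After x ≥ 13: [(13,16) (13,5/2) (15,3) (16,5) (16,13) (15,16)]
2. After x ≤ 18: [(13,16) (13,5/2) (15,3) (16,5) (16,13) (15,16)]
3. After y ≥ 14: [(13,16) (13,14) (47/3,14) (15,16)]
4. After y ≤ 17: [(13,16) (13,14) (47/3,14) (15,16)]
5. Canonical ring: [(13,14) (47/3,14) (15,16) (13,16)]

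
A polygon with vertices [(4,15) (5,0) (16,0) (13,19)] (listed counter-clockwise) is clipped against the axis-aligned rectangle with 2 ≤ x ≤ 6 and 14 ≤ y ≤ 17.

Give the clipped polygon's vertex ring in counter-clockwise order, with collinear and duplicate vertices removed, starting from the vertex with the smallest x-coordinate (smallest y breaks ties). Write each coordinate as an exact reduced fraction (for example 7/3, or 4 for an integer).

1. After x ≥ 2: [(4,15) (5,0) (16,0) (13,19)]
2. After x ≤ 6: [(6,143/9) (4,15) (5,0) (6,0)]
3. After y ≥ 14: [(6,14) (6,143/9) (4,15) (61/15,14)]
4. After y ≤ 17: [(6,14) (6,143/9) (4,15) (61/15,14)]
5. Canonical ring: [(4,15) (61/15,14) (6,14) (6,143/9)]

Clipped polygon: [(4,15) (61/15,14) (6,14) (6,143/9)]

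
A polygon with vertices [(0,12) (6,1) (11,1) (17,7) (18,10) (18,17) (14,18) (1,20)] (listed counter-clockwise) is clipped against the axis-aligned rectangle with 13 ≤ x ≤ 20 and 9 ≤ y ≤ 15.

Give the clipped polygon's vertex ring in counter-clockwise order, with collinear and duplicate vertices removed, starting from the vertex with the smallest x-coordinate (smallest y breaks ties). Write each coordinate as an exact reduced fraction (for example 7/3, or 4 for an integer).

1. After x ≥ 13: [(13,3) (17,7) (18,10) (18,17) (14,18) (13,236/13)]
2. After x ≤ 20: [(13,3) (17,7) (18,10) (18,17) (14,18) (13,236/13)]
3. After y ≥ 9: [(13,9) (53/3,9) (18,10) (18,17) (14,18) (13,236/13)]
4. After y ≤ 15: [(13,15) (13,9) (53/3,9) (18,10) (18,15)]
5. Canonical ring: [(13,9) (53/3,9) (18,10) (18,15) (13,15)]

Clipped polygon: [(13,9) (53/3,9) (18,10) (18,15) (13,15)]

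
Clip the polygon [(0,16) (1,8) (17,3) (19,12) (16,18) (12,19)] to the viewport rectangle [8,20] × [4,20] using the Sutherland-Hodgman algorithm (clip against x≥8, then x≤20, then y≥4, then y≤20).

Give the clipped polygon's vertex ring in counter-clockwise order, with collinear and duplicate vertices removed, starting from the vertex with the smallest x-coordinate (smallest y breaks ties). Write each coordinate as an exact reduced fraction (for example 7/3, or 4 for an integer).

1. After x ≥ 8: [(8,18) (8,93/16) (17,3) (19,12) (16,18) (12,19)]
2. After x ≤ 20: [(8,18) (8,93/16) (17,3) (19,12) (16,18) (12,19)]
3. After y ≥ 4: [(8,18) (8,93/16) (69/5,4) (155/9,4) (19,12) (16,18) (12,19)]
4. After y ≤ 20: [(8,18) (8,93/16) (69/5,4) (155/9,4) (19,12) (16,18) (12,19)]
5. Canonical ring: [(8,93/16) (69/5,4) (155/9,4) (19,12) (16,18) (12,19) (8,18)]

Clipped polygon: [(8,93/16) (69/5,4) (155/9,4) (19,12) (16,18) (12,19) (8,18)]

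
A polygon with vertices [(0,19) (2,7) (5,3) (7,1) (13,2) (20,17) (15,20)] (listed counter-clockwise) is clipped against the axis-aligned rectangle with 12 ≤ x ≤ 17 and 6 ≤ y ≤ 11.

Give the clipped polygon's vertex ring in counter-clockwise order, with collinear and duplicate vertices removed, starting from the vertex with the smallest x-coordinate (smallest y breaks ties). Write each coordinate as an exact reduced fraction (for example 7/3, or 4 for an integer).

1. After x ≥ 12: [(12,99/5) (12,11/6) (13,2) (20,17) (15,20)]
2. After x ≤ 17: [(12,99/5) (12,11/6) (13,2) (17,74/7) (17,94/5) (15,20)]
3. After y ≥ 6: [(12,99/5) (12,6) (223/15,6) (17,74/7) (17,94/5) (15,20)]
4. After y ≤ 11: [(12,11) (12,6) (223/15,6) (17,74/7) (17,11)]
5. Canonical ring: [(12,6) (223/15,6) (17,74/7) (17,11) (12,11)]

Clipped polygon: [(12,6) (223/15,6) (17,74/7) (17,11) (12,11)]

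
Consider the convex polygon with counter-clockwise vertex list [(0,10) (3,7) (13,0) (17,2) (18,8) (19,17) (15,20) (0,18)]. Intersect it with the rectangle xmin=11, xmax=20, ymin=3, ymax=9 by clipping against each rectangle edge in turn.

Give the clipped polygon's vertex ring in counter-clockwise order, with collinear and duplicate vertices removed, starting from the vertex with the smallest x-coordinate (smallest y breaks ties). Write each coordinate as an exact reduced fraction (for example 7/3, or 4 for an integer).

1. After x ≥ 11: [(11,7/5) (13,0) (17,2) (18,8) (19,17) (15,20) (11,292/15)]
2. After x ≤ 20: [(11,7/5) (13,0) (17,2) (18,8) (19,17) (15,20) (11,292/15)]
3. After y ≥ 3: [(11,3) (103/6,3) (18,8) (19,17) (15,20) (11,292/15)]
4. After y ≤ 9: [(11,9) (11,3) (103/6,3) (18,8) (163/9,9)]
5. Canonical ring: [(11,3) (103/6,3) (18,8) (163/9,9) (11,9)]

Clipped polygon: [(11,3) (103/6,3) (18,8) (163/9,9) (11,9)]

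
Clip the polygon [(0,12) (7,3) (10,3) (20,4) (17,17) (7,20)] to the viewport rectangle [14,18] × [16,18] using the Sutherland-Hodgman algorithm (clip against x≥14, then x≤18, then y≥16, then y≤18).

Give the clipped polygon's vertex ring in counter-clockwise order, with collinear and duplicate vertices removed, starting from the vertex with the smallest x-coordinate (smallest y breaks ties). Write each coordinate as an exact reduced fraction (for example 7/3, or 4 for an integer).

1. After x ≥ 14: [(14,17/5) (20,4) (17,17) (14,179/10)]
2. After x ≤ 18: [(14,17/5) (18,19/5) (18,38/3) (17,17) (14,179/10)]
3. After y ≥ 16: [(14,16) (224/13,16) (17,17) (14,179/10)]
4. After y ≤ 18: [(14,16) (224/13,16) (17,17) (14,179/10)]
5. Canonical ring: [(14,16) (224/13,16) (17,17) (14,179/10)]

Clipped polygon: [(14,16) (224/13,16) (17,17) (14,179/10)]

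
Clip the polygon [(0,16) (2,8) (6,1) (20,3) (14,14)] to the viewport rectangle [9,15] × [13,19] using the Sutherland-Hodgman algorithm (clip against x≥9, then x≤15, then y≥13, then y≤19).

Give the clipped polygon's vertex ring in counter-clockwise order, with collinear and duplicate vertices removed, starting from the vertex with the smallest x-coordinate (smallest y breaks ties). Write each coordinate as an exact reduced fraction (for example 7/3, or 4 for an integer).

Clipped polygon: [(9,13) (160/11,13) (14,14) (9,103/7)]

1. After x ≥ 9: [(9,103/7) (9,10/7) (20,3) (14,14)]
2. After x ≤ 15: [(9,103/7) (9,10/7) (15,16/7) (15,73/6) (14,14)]
3. After y ≥ 13: [(9,103/7) (9,13) (160/11,13) (14,14)]
4. After y ≤ 19: [(9,103/7) (9,13) (160/11,13) (14,14)]
5. Canonical ring: [(9,13) (160/11,13) (14,14) (9,103/7)]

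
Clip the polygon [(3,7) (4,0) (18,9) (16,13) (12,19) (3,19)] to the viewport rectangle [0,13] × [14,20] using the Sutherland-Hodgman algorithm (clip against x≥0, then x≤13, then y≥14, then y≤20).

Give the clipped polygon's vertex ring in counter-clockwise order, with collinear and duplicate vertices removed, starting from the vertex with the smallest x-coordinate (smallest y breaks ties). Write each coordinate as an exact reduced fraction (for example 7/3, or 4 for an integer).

Clipped polygon: [(3,14) (13,14) (13,35/2) (12,19) (3,19)]

1. After x ≥ 0: [(3,7) (4,0) (18,9) (16,13) (12,19) (3,19)]
2. After x ≤ 13: [(3,7) (4,0) (13,81/14) (13,35/2) (12,19) (3,19)]
3. After y ≥ 14: [(3,14) (13,14) (13,35/2) (12,19) (3,19)]
4. After y ≤ 20: [(3,14) (13,14) (13,35/2) (12,19) (3,19)]
5. Canonical ring: [(3,14) (13,14) (13,35/2) (12,19) (3,19)]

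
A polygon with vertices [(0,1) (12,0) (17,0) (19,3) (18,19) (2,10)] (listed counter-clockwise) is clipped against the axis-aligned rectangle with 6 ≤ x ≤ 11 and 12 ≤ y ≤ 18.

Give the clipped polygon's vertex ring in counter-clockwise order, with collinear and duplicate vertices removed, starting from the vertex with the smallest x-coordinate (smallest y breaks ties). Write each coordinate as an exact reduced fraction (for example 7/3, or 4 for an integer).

1. After x ≥ 6: [(6,1/2) (12,0) (17,0) (19,3) (18,19) (6,49/4)]
2. After x ≤ 11: [(6,1/2) (11,1/12) (11,241/16) (6,49/4)]
3. After y ≥ 12: [(6,12) (11,12) (11,241/16) (6,49/4)]
4. After y ≤ 18: [(6,12) (11,12) (11,241/16) (6,49/4)]
5. Canonical ring: [(6,12) (11,12) (11,241/16) (6,49/4)]

Clipped polygon: [(6,12) (11,12) (11,241/16) (6,49/4)]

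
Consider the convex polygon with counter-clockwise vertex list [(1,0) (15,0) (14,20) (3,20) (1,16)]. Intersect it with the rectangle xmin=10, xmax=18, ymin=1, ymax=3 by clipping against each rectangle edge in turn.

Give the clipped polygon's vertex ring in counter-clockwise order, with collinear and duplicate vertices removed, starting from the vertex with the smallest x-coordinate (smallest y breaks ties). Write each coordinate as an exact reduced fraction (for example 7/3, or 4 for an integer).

1. After x ≥ 10: [(10,0) (15,0) (14,20) (10,20)]
2. After x ≤ 18: [(10,0) (15,0) (14,20) (10,20)]
3. After y ≥ 1: [(10,1) (299/20,1) (14,20) (10,20)]
4. After y ≤ 3: [(10,3) (10,1) (299/20,1) (297/20,3)]
5. Canonical ring: [(10,1) (299/20,1) (297/20,3) (10,3)]

Clipped polygon: [(10,1) (299/20,1) (297/20,3) (10,3)]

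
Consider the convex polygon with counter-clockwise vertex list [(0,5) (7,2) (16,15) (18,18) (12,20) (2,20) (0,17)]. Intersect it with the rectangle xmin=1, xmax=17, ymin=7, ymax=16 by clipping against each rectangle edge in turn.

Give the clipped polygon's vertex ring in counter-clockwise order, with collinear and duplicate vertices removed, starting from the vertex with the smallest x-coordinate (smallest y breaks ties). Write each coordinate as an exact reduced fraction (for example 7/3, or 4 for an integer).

1. After x ≥ 1: [(1,32/7) (7,2) (16,15) (18,18) (12,20) (2,20) (1,37/2)]
2. After x ≤ 17: [(1,32/7) (7,2) (16,15) (17,33/2) (17,55/3) (12,20) (2,20) (1,37/2)]
3. After y ≥ 7: [(1,7) (136/13,7) (16,15) (17,33/2) (17,55/3) (12,20) (2,20) (1,37/2)]
4. After y ≤ 16: [(1,16) (1,7) (136/13,7) (16,15) (50/3,16)]
5. Canonical ring: [(1,7) (136/13,7) (16,15) (50/3,16) (1,16)]

Clipped polygon: [(1,7) (136/13,7) (16,15) (50/3,16) (1,16)]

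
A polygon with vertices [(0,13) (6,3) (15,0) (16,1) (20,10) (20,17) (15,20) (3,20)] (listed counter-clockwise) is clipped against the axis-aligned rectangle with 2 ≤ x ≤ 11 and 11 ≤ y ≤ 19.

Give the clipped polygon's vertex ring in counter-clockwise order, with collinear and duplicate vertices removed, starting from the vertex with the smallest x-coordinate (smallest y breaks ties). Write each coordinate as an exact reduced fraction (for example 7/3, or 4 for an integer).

1. After x ≥ 2: [(2,53/3) (2,29/3) (6,3) (15,0) (16,1) (20,10) (20,17) (15,20) (3,20)]
2. After x ≤ 11: [(2,53/3) (2,29/3) (6,3) (11,4/3) (11,20) (3,20)]
3. After y ≥ 11: [(2,53/3) (2,11) (11,11) (11,20) (3,20)]
4. After y ≤ 19: [(18/7,19) (2,53/3) (2,11) (11,11) (11,19)]
5. Canonical ring: [(2,11) (11,11) (11,19) (18/7,19) (2,53/3)]

Clipped polygon: [(2,11) (11,11) (11,19) (18/7,19) (2,53/3)]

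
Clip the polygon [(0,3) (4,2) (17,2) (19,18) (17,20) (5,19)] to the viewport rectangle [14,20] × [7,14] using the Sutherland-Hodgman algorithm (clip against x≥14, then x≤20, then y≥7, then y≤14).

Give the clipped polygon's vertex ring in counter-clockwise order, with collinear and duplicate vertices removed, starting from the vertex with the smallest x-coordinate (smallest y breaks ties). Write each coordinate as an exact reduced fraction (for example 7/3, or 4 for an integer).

1. After x ≥ 14: [(14,2) (17,2) (19,18) (17,20) (14,79/4)]
2. After x ≤ 20: [(14,2) (17,2) (19,18) (17,20) (14,79/4)]
3. After y ≥ 7: [(14,7) (141/8,7) (19,18) (17,20) (14,79/4)]
4. After y ≤ 14: [(14,14) (14,7) (141/8,7) (37/2,14)]
5. Canonical ring: [(14,7) (141/8,7) (37/2,14) (14,14)]

Clipped polygon: [(14,7) (141/8,7) (37/2,14) (14,14)]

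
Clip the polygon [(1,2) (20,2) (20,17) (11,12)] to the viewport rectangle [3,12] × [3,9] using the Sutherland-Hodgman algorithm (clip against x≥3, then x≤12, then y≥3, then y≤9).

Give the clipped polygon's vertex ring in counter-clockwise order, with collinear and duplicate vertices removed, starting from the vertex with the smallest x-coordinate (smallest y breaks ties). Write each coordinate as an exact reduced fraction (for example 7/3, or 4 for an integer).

Clipped polygon: [(3,3) (12,3) (12,9) (8,9) (3,4)]

1. After x ≥ 3: [(3,4) (3,2) (20,2) (20,17) (11,12)]
2. After x ≤ 12: [(3,4) (3,2) (12,2) (12,113/9) (11,12)]
3. After y ≥ 3: [(3,4) (3,3) (12,3) (12,113/9) (11,12)]
4. After y ≤ 9: [(8,9) (3,4) (3,3) (12,3) (12,9)]
5. Canonical ring: [(3,3) (12,3) (12,9) (8,9) (3,4)]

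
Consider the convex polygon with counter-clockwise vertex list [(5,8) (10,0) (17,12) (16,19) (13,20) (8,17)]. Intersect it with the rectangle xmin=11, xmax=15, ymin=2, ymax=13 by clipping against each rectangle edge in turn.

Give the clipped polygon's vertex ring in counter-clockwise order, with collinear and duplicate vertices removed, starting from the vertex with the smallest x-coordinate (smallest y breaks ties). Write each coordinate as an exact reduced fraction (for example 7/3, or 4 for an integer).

Clipped polygon: [(11,2) (67/6,2) (15,60/7) (15,13) (11,13)]

1. After x ≥ 11: [(11,12/7) (17,12) (16,19) (13,20) (11,94/5)]
2. After x ≤ 15: [(11,12/7) (15,60/7) (15,58/3) (13,20) (11,94/5)]
3. After y ≥ 2: [(11,2) (67/6,2) (15,60/7) (15,58/3) (13,20) (11,94/5)]
4. After y ≤ 13: [(11,13) (11,2) (67/6,2) (15,60/7) (15,13)]
5. Canonical ring: [(11,2) (67/6,2) (15,60/7) (15,13) (11,13)]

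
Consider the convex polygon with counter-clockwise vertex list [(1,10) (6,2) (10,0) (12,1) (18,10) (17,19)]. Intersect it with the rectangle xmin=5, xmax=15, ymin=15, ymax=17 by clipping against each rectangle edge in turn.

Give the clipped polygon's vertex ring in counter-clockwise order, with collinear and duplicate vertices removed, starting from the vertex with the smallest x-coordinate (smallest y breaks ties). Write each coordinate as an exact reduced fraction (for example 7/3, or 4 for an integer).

Clipped polygon: [(89/9,15) (15,15) (15,17) (121/9,17)]

1. After x ≥ 5: [(5,49/4) (5,18/5) (6,2) (10,0) (12,1) (18,10) (17,19)]
2. After x ≤ 15: [(15,143/8) (5,49/4) (5,18/5) (6,2) (10,0) (12,1) (15,11/2)]
3. After y ≥ 15: [(15,15) (15,143/8) (89/9,15)]
4. After y ≤ 17: [(15,15) (15,17) (121/9,17) (89/9,15)]
5. Canonical ring: [(89/9,15) (15,15) (15,17) (121/9,17)]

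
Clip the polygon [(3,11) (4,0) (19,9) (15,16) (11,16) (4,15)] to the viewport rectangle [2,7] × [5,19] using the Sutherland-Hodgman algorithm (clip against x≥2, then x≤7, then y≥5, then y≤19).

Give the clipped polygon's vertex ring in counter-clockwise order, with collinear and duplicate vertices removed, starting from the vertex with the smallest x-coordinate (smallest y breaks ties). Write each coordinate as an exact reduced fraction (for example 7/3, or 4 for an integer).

1. After x ≥ 2: [(3,11) (4,0) (19,9) (15,16) (11,16) (4,15)]
2. After x ≤ 7: [(3,11) (4,0) (7,9/5) (7,108/7) (4,15)]
3. After y ≥ 5: [(3,11) (39/11,5) (7,5) (7,108/7) (4,15)]
4. After y ≤ 19: [(3,11) (39/11,5) (7,5) (7,108/7) (4,15)]
5. Canonical ring: [(3,11) (39/11,5) (7,5) (7,108/7) (4,15)]

Clipped polygon: [(3,11) (39/11,5) (7,5) (7,108/7) (4,15)]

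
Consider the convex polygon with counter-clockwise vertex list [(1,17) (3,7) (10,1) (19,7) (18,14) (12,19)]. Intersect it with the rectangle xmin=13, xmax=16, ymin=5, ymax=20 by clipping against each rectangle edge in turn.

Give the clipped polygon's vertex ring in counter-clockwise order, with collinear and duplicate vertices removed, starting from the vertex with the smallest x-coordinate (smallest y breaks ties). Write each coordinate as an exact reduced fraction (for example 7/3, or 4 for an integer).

Clipped polygon: [(13,5) (16,5) (16,47/3) (13,109/6)]

1. After x ≥ 13: [(13,3) (19,7) (18,14) (13,109/6)]
2. After x ≤ 16: [(13,3) (16,5) (16,47/3) (13,109/6)]
3. After y ≥ 5: [(13,5) (16,5) (16,5) (16,47/3) (13,109/6)]
4. After y ≤ 20: [(13,5) (16,5) (16,5) (16,47/3) (13,109/6)]
5. Canonical ring: [(13,5) (16,5) (16,47/3) (13,109/6)]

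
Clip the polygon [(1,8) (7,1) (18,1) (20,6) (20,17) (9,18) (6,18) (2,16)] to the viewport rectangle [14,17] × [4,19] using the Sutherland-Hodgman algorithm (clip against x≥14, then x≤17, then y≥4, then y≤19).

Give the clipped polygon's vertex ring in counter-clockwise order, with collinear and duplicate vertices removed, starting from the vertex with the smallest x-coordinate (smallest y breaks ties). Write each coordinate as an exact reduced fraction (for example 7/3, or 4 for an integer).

Clipped polygon: [(14,4) (17,4) (17,190/11) (14,193/11)]

1. After x ≥ 14: [(14,1) (18,1) (20,6) (20,17) (14,193/11)]
2. After x ≤ 17: [(14,1) (17,1) (17,190/11) (14,193/11)]
3. After y ≥ 4: [(14,4) (17,4) (17,190/11) (14,193/11)]
4. After y ≤ 19: [(14,4) (17,4) (17,190/11) (14,193/11)]
5. Canonical ring: [(14,4) (17,4) (17,190/11) (14,193/11)]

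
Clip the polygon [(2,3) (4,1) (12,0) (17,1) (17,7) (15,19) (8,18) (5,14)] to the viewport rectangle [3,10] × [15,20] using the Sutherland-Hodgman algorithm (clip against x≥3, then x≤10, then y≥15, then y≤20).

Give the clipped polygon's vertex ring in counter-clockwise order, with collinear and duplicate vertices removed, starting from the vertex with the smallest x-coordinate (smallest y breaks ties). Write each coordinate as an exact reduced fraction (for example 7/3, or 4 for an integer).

1. After x ≥ 3: [(3,20/3) (3,2) (4,1) (12,0) (17,1) (17,7) (15,19) (8,18) (5,14)]
2. After x ≤ 10: [(3,20/3) (3,2) (4,1) (10,1/4) (10,128/7) (8,18) (5,14)]
3. After y ≥ 15: [(10,15) (10,128/7) (8,18) (23/4,15)]
4. After y ≤ 20: [(10,15) (10,128/7) (8,18) (23/4,15)]
5. Canonical ring: [(23/4,15) (10,15) (10,128/7) (8,18)]

Clipped polygon: [(23/4,15) (10,15) (10,128/7) (8,18)]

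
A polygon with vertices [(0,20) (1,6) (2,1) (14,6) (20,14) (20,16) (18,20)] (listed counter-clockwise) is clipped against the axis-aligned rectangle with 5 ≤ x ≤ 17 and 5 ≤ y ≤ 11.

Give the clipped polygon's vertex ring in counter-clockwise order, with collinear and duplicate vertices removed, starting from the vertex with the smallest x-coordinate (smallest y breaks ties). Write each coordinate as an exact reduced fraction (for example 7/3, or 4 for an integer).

Clipped polygon: [(5,5) (58/5,5) (14,6) (17,10) (17,11) (5,11)]

1. After x ≥ 5: [(5,20) (5,9/4) (14,6) (20,14) (20,16) (18,20)]
2. After x ≤ 17: [(17,20) (5,20) (5,9/4) (14,6) (17,10)]
3. After y ≥ 5: [(17,20) (5,20) (5,5) (58/5,5) (14,6) (17,10)]
4. After y ≤ 11: [(17,11) (5,11) (5,5) (58/5,5) (14,6) (17,10)]
5. Canonical ring: [(5,5) (58/5,5) (14,6) (17,10) (17,11) (5,11)]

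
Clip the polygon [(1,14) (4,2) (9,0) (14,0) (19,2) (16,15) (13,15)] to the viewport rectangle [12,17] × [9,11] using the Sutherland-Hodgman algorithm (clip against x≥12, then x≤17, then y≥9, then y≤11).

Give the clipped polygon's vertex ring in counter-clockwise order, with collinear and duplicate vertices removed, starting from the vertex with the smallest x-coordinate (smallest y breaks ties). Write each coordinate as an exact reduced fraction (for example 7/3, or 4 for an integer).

Clipped polygon: [(12,9) (17,9) (17,32/3) (220/13,11) (12,11)]

1. After x ≥ 12: [(12,179/12) (12,0) (14,0) (19,2) (16,15) (13,15)]
2. After x ≤ 17: [(12,179/12) (12,0) (14,0) (17,6/5) (17,32/3) (16,15) (13,15)]
3. After y ≥ 9: [(12,179/12) (12,9) (17,9) (17,32/3) (16,15) (13,15)]
4. After y ≤ 11: [(12,11) (12,9) (17,9) (17,32/3) (220/13,11)]
5. Canonical ring: [(12,9) (17,9) (17,32/3) (220/13,11) (12,11)]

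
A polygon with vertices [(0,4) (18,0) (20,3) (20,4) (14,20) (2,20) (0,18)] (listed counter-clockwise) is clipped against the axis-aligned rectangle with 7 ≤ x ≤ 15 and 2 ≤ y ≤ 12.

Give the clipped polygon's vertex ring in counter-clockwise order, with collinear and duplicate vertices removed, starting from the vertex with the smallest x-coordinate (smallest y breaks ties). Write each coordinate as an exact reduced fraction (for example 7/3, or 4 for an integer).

1. After x ≥ 7: [(7,22/9) (18,0) (20,3) (20,4) (14,20) (7,20)]
2. After x ≤ 15: [(7,22/9) (15,2/3) (15,52/3) (14,20) (7,20)]
3. After y ≥ 2: [(7,22/9) (9,2) (15,2) (15,52/3) (14,20) (7,20)]
4. After y ≤ 12: [(7,12) (7,22/9) (9,2) (15,2) (15,12)]
5. Canonical ring: [(7,22/9) (9,2) (15,2) (15,12) (7,12)]

Clipped polygon: [(7,22/9) (9,2) (15,2) (15,12) (7,12)]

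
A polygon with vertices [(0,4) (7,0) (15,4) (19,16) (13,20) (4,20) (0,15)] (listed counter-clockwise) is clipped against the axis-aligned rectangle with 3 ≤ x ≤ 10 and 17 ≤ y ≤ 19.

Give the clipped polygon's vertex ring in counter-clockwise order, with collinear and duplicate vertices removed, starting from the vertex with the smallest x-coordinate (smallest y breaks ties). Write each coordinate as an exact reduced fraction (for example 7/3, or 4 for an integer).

Clipped polygon: [(3,17) (10,17) (10,19) (16/5,19) (3,75/4)]

1. After x ≥ 3: [(3,16/7) (7,0) (15,4) (19,16) (13,20) (4,20) (3,75/4)]
2. After x ≤ 10: [(3,16/7) (7,0) (10,3/2) (10,20) (4,20) (3,75/4)]
3. After y ≥ 17: [(3,17) (10,17) (10,20) (4,20) (3,75/4)]
4. After y ≤ 19: [(3,17) (10,17) (10,19) (16/5,19) (3,75/4)]
5. Canonical ring: [(3,17) (10,17) (10,19) (16/5,19) (3,75/4)]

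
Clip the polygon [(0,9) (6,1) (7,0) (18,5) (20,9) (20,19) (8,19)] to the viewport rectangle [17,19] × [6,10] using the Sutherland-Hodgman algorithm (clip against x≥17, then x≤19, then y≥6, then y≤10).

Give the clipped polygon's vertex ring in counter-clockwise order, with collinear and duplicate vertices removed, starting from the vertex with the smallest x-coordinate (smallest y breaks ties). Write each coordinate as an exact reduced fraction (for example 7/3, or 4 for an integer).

1. After x ≥ 17: [(17,50/11) (18,5) (20,9) (20,19) (17,19)]
2. After x ≤ 19: [(17,50/11) (18,5) (19,7) (19,19) (17,19)]
3. After y ≥ 6: [(17,6) (37/2,6) (19,7) (19,19) (17,19)]
4. After y ≤ 10: [(17,10) (17,6) (37/2,6) (19,7) (19,10)]
5. Canonical ring: [(17,6) (37/2,6) (19,7) (19,10) (17,10)]

Clipped polygon: [(17,6) (37/2,6) (19,7) (19,10) (17,10)]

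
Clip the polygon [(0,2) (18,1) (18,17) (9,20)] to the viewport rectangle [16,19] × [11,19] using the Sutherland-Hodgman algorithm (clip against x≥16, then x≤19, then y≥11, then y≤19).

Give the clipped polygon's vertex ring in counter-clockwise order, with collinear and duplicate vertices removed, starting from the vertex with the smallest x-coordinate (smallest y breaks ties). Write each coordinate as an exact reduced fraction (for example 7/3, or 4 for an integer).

Clipped polygon: [(16,11) (18,11) (18,17) (16,53/3)]

1. After x ≥ 16: [(16,10/9) (18,1) (18,17) (16,53/3)]
2. After x ≤ 19: [(16,10/9) (18,1) (18,17) (16,53/3)]
3. After y ≥ 11: [(16,11) (18,11) (18,17) (16,53/3)]
4. After y ≤ 19: [(16,11) (18,11) (18,17) (16,53/3)]
5. Canonical ring: [(16,11) (18,11) (18,17) (16,53/3)]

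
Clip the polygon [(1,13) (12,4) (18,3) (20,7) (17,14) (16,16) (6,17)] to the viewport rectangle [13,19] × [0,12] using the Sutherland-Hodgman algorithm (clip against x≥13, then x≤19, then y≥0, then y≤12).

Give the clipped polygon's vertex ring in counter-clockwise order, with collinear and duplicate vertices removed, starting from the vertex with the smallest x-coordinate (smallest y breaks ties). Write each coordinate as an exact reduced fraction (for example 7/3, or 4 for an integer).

1. After x ≥ 13: [(13,23/6) (18,3) (20,7) (17,14) (16,16) (13,163/10)]
2. After x ≤ 19: [(13,23/6) (18,3) (19,5) (19,28/3) (17,14) (16,16) (13,163/10)]
3. After y ≥ 0: [(13,23/6) (18,3) (19,5) (19,28/3) (17,14) (16,16) (13,163/10)]
4. After y ≤ 12: [(13,12) (13,23/6) (18,3) (19,5) (19,28/3) (125/7,12)]
5. Canonical ring: [(13,23/6) (18,3) (19,5) (19,28/3) (125/7,12) (13,12)]

Clipped polygon: [(13,23/6) (18,3) (19,5) (19,28/3) (125/7,12) (13,12)]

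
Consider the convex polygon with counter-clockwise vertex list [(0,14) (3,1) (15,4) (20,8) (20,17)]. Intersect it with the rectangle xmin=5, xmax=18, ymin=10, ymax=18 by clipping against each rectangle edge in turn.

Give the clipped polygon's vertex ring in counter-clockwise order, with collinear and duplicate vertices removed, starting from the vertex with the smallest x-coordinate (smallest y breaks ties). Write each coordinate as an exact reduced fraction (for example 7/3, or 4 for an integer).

1. After x ≥ 5: [(5,59/4) (5,3/2) (15,4) (20,8) (20,17)]
2. After x ≤ 18: [(18,167/10) (5,59/4) (5,3/2) (15,4) (18,32/5)]
3. After y ≥ 10: [(18,10) (18,167/10) (5,59/4) (5,10)]
4. After y ≤ 18: [(18,10) (18,167/10) (5,59/4) (5,10)]
5. Canonical ring: [(5,10) (18,10) (18,167/10) (5,59/4)]

Clipped polygon: [(5,10) (18,10) (18,167/10) (5,59/4)]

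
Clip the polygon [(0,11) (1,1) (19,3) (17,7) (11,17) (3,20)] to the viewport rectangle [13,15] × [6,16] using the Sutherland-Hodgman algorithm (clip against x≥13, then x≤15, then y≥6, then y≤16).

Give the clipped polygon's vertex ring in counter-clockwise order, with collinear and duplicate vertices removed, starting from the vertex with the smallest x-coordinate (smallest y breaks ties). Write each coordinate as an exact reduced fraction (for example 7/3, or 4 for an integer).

Clipped polygon: [(13,6) (15,6) (15,31/3) (13,41/3)]

1. After x ≥ 13: [(13,7/3) (19,3) (17,7) (13,41/3)]
2. After x ≤ 15: [(13,7/3) (15,23/9) (15,31/3) (13,41/3)]
3. After y ≥ 6: [(13,6) (15,6) (15,31/3) (13,41/3)]
4. After y ≤ 16: [(13,6) (15,6) (15,31/3) (13,41/3)]
5. Canonical ring: [(13,6) (15,6) (15,31/3) (13,41/3)]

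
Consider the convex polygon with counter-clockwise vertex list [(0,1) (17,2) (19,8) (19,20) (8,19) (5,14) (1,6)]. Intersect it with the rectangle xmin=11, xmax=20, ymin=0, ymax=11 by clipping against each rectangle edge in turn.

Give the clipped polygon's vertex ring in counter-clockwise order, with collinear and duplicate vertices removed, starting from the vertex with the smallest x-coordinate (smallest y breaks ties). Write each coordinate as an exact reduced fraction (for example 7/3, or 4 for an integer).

1. After x ≥ 11: [(11,28/17) (17,2) (19,8) (19,20) (11,212/11)]
2. After x ≤ 20: [(11,28/17) (17,2) (19,8) (19,20) (11,212/11)]
3. After y ≥ 0: [(11,28/17) (17,2) (19,8) (19,20) (11,212/11)]
4. After y ≤ 11: [(11,11) (11,28/17) (17,2) (19,8) (19,11)]
5. Canonical ring: [(11,28/17) (17,2) (19,8) (19,11) (11,11)]

Clipped polygon: [(11,28/17) (17,2) (19,8) (19,11) (11,11)]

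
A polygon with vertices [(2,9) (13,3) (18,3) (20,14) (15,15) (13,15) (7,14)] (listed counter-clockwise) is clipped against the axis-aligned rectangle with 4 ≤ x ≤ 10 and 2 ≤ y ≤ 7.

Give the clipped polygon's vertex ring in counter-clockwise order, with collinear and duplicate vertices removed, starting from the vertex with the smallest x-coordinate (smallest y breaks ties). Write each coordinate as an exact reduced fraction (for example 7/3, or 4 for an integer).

Clipped polygon: [(17/3,7) (10,51/11) (10,7)]

1. After x ≥ 4: [(4,11) (4,87/11) (13,3) (18,3) (20,14) (15,15) (13,15) (7,14)]
2. After x ≤ 10: [(4,11) (4,87/11) (10,51/11) (10,29/2) (7,14)]
3. After y ≥ 2: [(4,11) (4,87/11) (10,51/11) (10,29/2) (7,14)]
4. After y ≤ 7: [(17/3,7) (10,51/11) (10,7)]
5. Canonical ring: [(17/3,7) (10,51/11) (10,7)]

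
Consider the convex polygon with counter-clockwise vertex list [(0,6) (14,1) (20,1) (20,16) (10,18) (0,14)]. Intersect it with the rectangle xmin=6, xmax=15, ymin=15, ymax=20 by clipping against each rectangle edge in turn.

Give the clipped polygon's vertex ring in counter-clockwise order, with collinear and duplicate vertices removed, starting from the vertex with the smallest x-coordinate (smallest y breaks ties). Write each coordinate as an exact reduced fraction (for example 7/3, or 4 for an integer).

Clipped polygon: [(6,15) (15,15) (15,17) (10,18) (6,82/5)]

1. After x ≥ 6: [(6,27/7) (14,1) (20,1) (20,16) (10,18) (6,82/5)]
2. After x ≤ 15: [(6,27/7) (14,1) (15,1) (15,17) (10,18) (6,82/5)]
3. After y ≥ 15: [(6,15) (15,15) (15,17) (10,18) (6,82/5)]
4. After y ≤ 20: [(6,15) (15,15) (15,17) (10,18) (6,82/5)]
5. Canonical ring: [(6,15) (15,15) (15,17) (10,18) (6,82/5)]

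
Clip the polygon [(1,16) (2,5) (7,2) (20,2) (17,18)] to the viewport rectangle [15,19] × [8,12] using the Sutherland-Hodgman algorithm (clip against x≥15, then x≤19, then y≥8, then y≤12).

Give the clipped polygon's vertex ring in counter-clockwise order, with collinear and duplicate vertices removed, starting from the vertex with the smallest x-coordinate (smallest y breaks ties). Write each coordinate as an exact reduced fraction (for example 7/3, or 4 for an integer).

1. After x ≥ 15: [(15,71/4) (15,2) (20,2) (17,18)]
2. After x ≤ 19: [(15,71/4) (15,2) (19,2) (19,22/3) (17,18)]
3. After y ≥ 8: [(15,71/4) (15,8) (151/8,8) (17,18)]
4. After y ≤ 12: [(15,12) (15,8) (151/8,8) (145/8,12)]
5. Canonical ring: [(15,8) (151/8,8) (145/8,12) (15,12)]

Clipped polygon: [(15,8) (151/8,8) (145/8,12) (15,12)]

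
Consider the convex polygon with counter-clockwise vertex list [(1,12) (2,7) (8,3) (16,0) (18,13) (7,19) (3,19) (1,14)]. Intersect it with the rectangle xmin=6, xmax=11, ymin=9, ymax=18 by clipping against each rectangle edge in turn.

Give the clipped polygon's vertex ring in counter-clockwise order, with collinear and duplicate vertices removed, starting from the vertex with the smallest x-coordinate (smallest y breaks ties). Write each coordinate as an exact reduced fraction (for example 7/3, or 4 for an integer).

1. After x ≥ 6: [(6,13/3) (8,3) (16,0) (18,13) (7,19) (6,19)]
2. After x ≤ 11: [(6,13/3) (8,3) (11,15/8) (11,185/11) (7,19) (6,19)]
3. After y ≥ 9: [(6,9) (11,9) (11,185/11) (7,19) (6,19)]
4. After y ≤ 18: [(6,18) (6,9) (11,9) (11,185/11) (53/6,18)]
5. Canonical ring: [(6,9) (11,9) (11,185/11) (53/6,18) (6,18)]

Clipped polygon: [(6,9) (11,9) (11,185/11) (53/6,18) (6,18)]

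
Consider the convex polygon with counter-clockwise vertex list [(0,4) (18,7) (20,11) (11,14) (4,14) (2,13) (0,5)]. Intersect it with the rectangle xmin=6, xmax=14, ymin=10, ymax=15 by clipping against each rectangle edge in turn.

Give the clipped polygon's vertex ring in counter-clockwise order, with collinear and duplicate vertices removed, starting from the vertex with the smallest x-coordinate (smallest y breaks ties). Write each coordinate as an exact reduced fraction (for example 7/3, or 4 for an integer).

Clipped polygon: [(6,10) (14,10) (14,13) (11,14) (6,14)]

1. After x ≥ 6: [(6,5) (18,7) (20,11) (11,14) (6,14)]
2. After x ≤ 14: [(6,5) (14,19/3) (14,13) (11,14) (6,14)]
3. After y ≥ 10: [(6,10) (14,10) (14,13) (11,14) (6,14)]
4. After y ≤ 15: [(6,10) (14,10) (14,13) (11,14) (6,14)]
5. Canonical ring: [(6,10) (14,10) (14,13) (11,14) (6,14)]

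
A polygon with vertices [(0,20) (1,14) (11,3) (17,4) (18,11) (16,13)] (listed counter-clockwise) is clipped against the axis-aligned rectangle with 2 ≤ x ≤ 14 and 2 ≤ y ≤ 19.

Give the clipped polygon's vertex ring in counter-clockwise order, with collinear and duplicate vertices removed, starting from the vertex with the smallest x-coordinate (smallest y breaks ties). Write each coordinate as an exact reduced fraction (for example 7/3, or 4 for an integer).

1. After x ≥ 2: [(2,153/8) (2,129/10) (11,3) (17,4) (18,11) (16,13)]
2. After x ≤ 14: [(14,111/8) (2,153/8) (2,129/10) (11,3) (14,7/2)]
3. After y ≥ 2: [(14,111/8) (2,153/8) (2,129/10) (11,3) (14,7/2)]
4. After y ≤ 19: [(14,111/8) (16/7,19) (2,19) (2,129/10) (11,3) (14,7/2)]
5. Canonical ring: [(2,129/10) (11,3) (14,7/2) (14,111/8) (16/7,19) (2,19)]

Clipped polygon: [(2,129/10) (11,3) (14,7/2) (14,111/8) (16/7,19) (2,19)]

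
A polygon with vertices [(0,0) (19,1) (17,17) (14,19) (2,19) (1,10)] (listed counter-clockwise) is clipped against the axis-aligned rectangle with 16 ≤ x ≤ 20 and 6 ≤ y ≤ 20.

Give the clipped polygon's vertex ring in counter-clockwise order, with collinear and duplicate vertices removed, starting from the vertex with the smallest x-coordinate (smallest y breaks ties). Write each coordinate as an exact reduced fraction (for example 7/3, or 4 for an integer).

1. After x ≥ 16: [(16,16/19) (19,1) (17,17) (16,53/3)]
2. After x ≤ 20: [(16,16/19) (19,1) (17,17) (16,53/3)]
3. After y ≥ 6: [(16,6) (147/8,6) (17,17) (16,53/3)]
4. After y ≤ 20: [(16,6) (147/8,6) (17,17) (16,53/3)]
5. Canonical ring: [(16,6) (147/8,6) (17,17) (16,53/3)]

Clipped polygon: [(16,6) (147/8,6) (17,17) (16,53/3)]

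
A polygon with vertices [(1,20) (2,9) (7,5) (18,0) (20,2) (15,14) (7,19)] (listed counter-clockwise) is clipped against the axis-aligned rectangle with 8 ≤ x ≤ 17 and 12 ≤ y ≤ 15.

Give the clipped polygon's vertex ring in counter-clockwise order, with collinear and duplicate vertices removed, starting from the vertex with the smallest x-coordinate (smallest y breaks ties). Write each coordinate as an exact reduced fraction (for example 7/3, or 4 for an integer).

1. After x ≥ 8: [(8,50/11) (18,0) (20,2) (15,14) (8,147/8)]
2. After x ≤ 17: [(8,50/11) (17,5/11) (17,46/5) (15,14) (8,147/8)]
3. After y ≥ 12: [(8,12) (95/6,12) (15,14) (8,147/8)]
4. After y ≤ 15: [(8,15) (8,12) (95/6,12) (15,14) (67/5,15)]
5. Canonical ring: [(8,12) (95/6,12) (15,14) (67/5,15) (8,15)]

Clipped polygon: [(8,12) (95/6,12) (15,14) (67/5,15) (8,15)]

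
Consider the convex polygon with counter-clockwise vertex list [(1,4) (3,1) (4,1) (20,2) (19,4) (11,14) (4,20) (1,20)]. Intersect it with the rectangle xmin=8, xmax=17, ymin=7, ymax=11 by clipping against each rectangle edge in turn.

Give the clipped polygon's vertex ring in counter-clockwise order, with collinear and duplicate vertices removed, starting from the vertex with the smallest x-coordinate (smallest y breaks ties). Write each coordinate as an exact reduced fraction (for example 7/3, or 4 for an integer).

Clipped polygon: [(8,7) (83/5,7) (67/5,11) (8,11)]

1. After x ≥ 8: [(8,5/4) (20,2) (19,4) (11,14) (8,116/7)]
2. After x ≤ 17: [(8,5/4) (17,29/16) (17,13/2) (11,14) (8,116/7)]
3. After y ≥ 7: [(8,7) (83/5,7) (11,14) (8,116/7)]
4. After y ≤ 11: [(8,11) (8,7) (83/5,7) (67/5,11)]
5. Canonical ring: [(8,7) (83/5,7) (67/5,11) (8,11)]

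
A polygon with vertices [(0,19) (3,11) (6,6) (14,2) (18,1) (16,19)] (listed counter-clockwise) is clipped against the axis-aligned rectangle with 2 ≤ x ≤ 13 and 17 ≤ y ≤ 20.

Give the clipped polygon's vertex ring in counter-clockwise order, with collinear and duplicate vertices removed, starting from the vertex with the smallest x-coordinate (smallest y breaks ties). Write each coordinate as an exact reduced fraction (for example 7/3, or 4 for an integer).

Clipped polygon: [(2,17) (13,17) (13,19) (2,19)]

1. After x ≥ 2: [(2,19) (2,41/3) (3,11) (6,6) (14,2) (18,1) (16,19)]
2. After x ≤ 13: [(13,19) (2,19) (2,41/3) (3,11) (6,6) (13,5/2)]
3. After y ≥ 17: [(13,17) (13,19) (2,19) (2,17)]
4. After y ≤ 20: [(13,17) (13,19) (2,19) (2,17)]
5. Canonical ring: [(2,17) (13,17) (13,19) (2,19)]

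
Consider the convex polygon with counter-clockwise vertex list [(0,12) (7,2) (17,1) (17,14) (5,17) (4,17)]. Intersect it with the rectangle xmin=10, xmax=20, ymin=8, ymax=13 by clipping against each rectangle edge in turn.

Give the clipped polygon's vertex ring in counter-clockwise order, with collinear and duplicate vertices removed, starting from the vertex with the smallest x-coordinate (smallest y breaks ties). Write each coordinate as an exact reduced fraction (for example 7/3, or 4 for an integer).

Clipped polygon: [(10,8) (17,8) (17,13) (10,13)]

1. After x ≥ 10: [(10,17/10) (17,1) (17,14) (10,63/4)]
2. After x ≤ 20: [(10,17/10) (17,1) (17,14) (10,63/4)]
3. After y ≥ 8: [(10,8) (17,8) (17,14) (10,63/4)]
4. After y ≤ 13: [(10,13) (10,8) (17,8) (17,13)]
5. Canonical ring: [(10,8) (17,8) (17,13) (10,13)]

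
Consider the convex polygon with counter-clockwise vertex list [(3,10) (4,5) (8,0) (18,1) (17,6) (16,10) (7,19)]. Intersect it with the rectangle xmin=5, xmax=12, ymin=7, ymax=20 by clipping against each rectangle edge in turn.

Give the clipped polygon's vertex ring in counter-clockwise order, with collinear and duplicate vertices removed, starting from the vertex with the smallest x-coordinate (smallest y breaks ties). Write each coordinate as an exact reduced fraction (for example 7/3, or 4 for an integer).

1. After x ≥ 5: [(5,29/2) (5,15/4) (8,0) (18,1) (17,6) (16,10) (7,19)]
2. After x ≤ 12: [(5,29/2) (5,15/4) (8,0) (12,2/5) (12,14) (7,19)]
3. After y ≥ 7: [(5,29/2) (5,7) (12,7) (12,14) (7,19)]
4. After y ≤ 20: [(5,29/2) (5,7) (12,7) (12,14) (7,19)]
5. Canonical ring: [(5,7) (12,7) (12,14) (7,19) (5,29/2)]

Clipped polygon: [(5,7) (12,7) (12,14) (7,19) (5,29/2)]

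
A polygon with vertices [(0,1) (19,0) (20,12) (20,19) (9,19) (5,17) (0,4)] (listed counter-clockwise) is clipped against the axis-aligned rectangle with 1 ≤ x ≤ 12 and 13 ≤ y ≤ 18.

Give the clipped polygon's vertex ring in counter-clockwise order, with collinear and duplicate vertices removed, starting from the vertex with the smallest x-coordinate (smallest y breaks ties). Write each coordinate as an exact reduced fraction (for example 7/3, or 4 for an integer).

Clipped polygon: [(45/13,13) (12,13) (12,18) (7,18) (5,17)]

1. After x ≥ 1: [(1,18/19) (19,0) (20,12) (20,19) (9,19) (5,17) (1,33/5)]
2. After x ≤ 12: [(1,18/19) (12,7/19) (12,19) (9,19) (5,17) (1,33/5)]
3. After y ≥ 13: [(12,13) (12,19) (9,19) (5,17) (45/13,13)]
4. After y ≤ 18: [(12,13) (12,18) (7,18) (5,17) (45/13,13)]
5. Canonical ring: [(45/13,13) (12,13) (12,18) (7,18) (5,17)]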